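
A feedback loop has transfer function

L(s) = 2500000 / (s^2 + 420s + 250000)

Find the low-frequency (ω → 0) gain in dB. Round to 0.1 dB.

L(0) = 2500000 / 250000 = 10
20 log₁₀(10) ≈ 20.00 dB

20.0 dB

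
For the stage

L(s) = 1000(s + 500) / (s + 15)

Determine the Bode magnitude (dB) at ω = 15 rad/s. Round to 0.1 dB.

87.5 dB

At s = jω = j15:
zero (s+500): 500 + j15 → |·| = √(500²+15²) = √250225 ≈ 500.22, ∠ = arctan(15/500) ≈ 1.72°
pole (s+15): 15 + j15 → |·| = √(15²+15²) = √450 ≈ 21.213, ∠ = arctan(15/15) ≈ 45.00°
|L| = 1000 · 500.22 / 21.213 ≈ 23581
Gain = 20 log₁₀(23581) ≈ 87.45 dB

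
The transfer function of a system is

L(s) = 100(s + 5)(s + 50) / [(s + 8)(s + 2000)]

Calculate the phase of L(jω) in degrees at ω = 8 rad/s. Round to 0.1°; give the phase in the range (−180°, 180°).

21.9°

At s = jω = j8:
zero (s+5): 5 + j8 → |·| = √(5²+8²) = √89 ≈ 9.434, ∠ = arctan(8/5) ≈ 57.99°
zero (s+50): 50 + j8 → |·| = √(50²+8²) = √2564 ≈ 50.636, ∠ = arctan(8/50) ≈ 9.09°
pole (s+8): 8 + j8 → |·| = √(8²+8²) = √128 ≈ 11.314, ∠ = arctan(8/8) ≈ 45.00°
pole (s+2000): 2000 + j8 → |·| = √(2000²+8²) = √4000064 ≈ 2000, ∠ = arctan(8/2000) ≈ 0.23°
∠L = 67.08° − 45.23° = 21.85°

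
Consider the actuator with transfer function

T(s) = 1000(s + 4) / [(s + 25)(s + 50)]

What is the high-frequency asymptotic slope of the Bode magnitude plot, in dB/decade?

Each pole contributes −20 dB/decade at high frequency; each zero contributes +20 dB/decade.
Net: 1 zero(s) − 2 pole(s) → -20 dB/decade.

-20 dB/decade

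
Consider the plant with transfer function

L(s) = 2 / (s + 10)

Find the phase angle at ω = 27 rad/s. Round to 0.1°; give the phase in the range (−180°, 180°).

-69.7°

At s = jω = j27:
pole (s+10): 10 + j27 → |·| = √(10²+27²) = √829 ≈ 28.792, ∠ = arctan(27/10) ≈ 69.68°
∠L = 0.00° − 69.68° = -69.68°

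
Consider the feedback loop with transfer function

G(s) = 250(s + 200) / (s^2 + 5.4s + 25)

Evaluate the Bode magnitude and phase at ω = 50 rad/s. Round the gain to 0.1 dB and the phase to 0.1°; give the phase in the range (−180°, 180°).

26.3 dB, -159.7°

At s = jω = j50:
zero (s+200): 200 + j50 → |·| = √(200²+50²) = √42500 ≈ 206.16, ∠ = arctan(50/200) ≈ 14.04°
quadratic: (j50)² + 5.4·j50 + 25 = -2475 + j270 → |·| ≈ 2489.7, ∠ ≈ 173.77°
|G| = 250 · 206.16 / 2489.7 ≈ 20.701
Gain = 20 log₁₀(20.701) ≈ 26.32 dB
∠G = 14.04° − 173.77° = -159.73°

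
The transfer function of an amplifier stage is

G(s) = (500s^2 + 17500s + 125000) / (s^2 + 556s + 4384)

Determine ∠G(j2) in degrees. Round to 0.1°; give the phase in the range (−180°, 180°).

Substitute s = j2:
Numerator: 500(j2)^2 + 17500(j2) + 125000 = 123000 + j35000
Denominator: (j2)^2 + 556(j2) + 4384 = 4380 + j1112
|N| = √(123000² + 35000²) ≈ 1.2788e+05, ∠N ≈ 15.88°
|D| = √(4380² + 1112²) ≈ 4519, ∠D ≈ 14.25°
∠G = 15.88° − 14.25° = 1.63°

1.6°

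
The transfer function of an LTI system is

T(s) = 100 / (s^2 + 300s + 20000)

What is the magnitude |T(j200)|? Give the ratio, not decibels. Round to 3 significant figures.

0.00158

Substitute s = j200:
Numerator: 100 = 100 + j0
Denominator: (j200)^2 + 300(j200) + 20000 = -20000 + j60000
|N| = √(100² + 0²) ≈ 100, ∠N ≈ 0.00°
|D| = √(20000² + 60000²) ≈ 63246, ∠D ≈ 108.43°
|T| = 100 / 63246 ≈ 0.0015811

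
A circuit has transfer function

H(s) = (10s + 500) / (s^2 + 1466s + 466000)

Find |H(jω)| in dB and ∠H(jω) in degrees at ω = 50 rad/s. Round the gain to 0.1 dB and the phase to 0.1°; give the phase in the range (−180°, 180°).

Substitute s = j50:
Numerator: 10(j50) + 500 = 500 + j500
Denominator: (j50)^2 + 1466(j50) + 466000 = 463500 + j73300
|N| = √(500² + 500²) ≈ 707.11, ∠N ≈ 45.00°
|D| = √(463500² + 73300²) ≈ 4.6926e+05, ∠D ≈ 8.99°
|H| = 707.11 / 4.6926e+05 ≈ 0.0015069
Gain = 20 log₁₀(0.0015069) ≈ -56.44 dB
∠H = 45.00° − 8.99° = 36.01°

-56.4 dB, 36.0°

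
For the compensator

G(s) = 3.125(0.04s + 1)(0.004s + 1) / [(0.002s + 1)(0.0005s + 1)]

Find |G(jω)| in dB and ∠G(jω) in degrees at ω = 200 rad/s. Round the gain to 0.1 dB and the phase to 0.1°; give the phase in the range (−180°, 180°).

At ω = 200 rad/s:
zero (1 + j200·0.04) = 1 + j8 → |·| ≈ 8.0623, ∠ ≈ 82.87°
zero (1 + j200·0.004) = 1 + j0.8 → |·| ≈ 1.2806, ∠ ≈ 38.66°
pole (1 + j200·0.002) = 1 + j0.4 → |·| ≈ 1.077, ∠ ≈ 21.80°
pole (1 + j200·0.0005) = 1 + j0.1 → |·| ≈ 1.005, ∠ ≈ 5.71°
|G| = 3.125 · 8.0623 · 1.2806 / (1.077 · 1.005) ≈ 29.809
Gain = 20 log₁₀(29.809) ≈ 29.49 dB
∠G = (82.87° + 38.66°) − (21.80° + 5.71°) = 94.02°

29.5 dB, 94.0°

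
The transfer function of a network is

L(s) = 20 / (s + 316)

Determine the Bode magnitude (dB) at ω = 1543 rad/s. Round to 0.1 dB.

At s = jω = j1543:
pole (s+316): 316 + j1543 → |·| = √(316²+1543²) = √2480705 ≈ 1575, ∠ = arctan(1543/316) ≈ 78.43°
|L| = 20 / 1575 ≈ 0.012698
Gain = 20 log₁₀(0.012698) ≈ -37.93 dB

-37.9 dB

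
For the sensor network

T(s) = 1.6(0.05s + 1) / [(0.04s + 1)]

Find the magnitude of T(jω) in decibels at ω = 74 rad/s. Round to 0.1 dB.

5.9 dB

At ω = 74 rad/s:
zero (1 + j74·0.05) = 1 + j3.7 → |·| ≈ 3.8328, ∠ ≈ 74.88°
pole (1 + j74·0.04) = 1 + j2.96 → |·| ≈ 3.1244, ∠ ≈ 71.33°
|T| = 1.6 · 3.8328 / (3.1244) ≈ 1.9628
Gain = 20 log₁₀(1.9628) ≈ 5.86 dB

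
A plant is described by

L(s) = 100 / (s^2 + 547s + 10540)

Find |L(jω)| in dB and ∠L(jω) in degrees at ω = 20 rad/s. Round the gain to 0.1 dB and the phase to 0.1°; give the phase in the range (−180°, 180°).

Substitute s = j20:
Numerator: 100 = 100 + j0
Denominator: (j20)^2 + 547(j20) + 10540 = 10140 + j10940
|N| = √(100² + 0²) ≈ 100, ∠N ≈ 0.00°
|D| = √(10140² + 10940²) ≈ 14917, ∠D ≈ 47.17°
|L| = 100 / 14917 ≈ 0.0067038
Gain = 20 log₁₀(0.0067038) ≈ -43.47 dB
∠L = 0.00° − 47.17° = -47.17°

-43.5 dB, -47.2°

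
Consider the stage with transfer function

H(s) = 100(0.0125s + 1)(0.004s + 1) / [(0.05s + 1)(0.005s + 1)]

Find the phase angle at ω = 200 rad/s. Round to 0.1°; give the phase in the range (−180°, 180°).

-22.4°

At ω = 200 rad/s:
zero (1 + j200·0.0125) = 1 + j2.5 → |·| ≈ 2.6926, ∠ ≈ 68.20°
zero (1 + j200·0.004) = 1 + j0.8 → |·| ≈ 1.2806, ∠ ≈ 38.66°
pole (1 + j200·0.05) = 1 + j10 → |·| ≈ 10.05, ∠ ≈ 84.29°
pole (1 + j200·0.005) = 1 + j1 → |·| ≈ 1.4142, ∠ ≈ 45.00°
∠H = (68.20° + 38.66°) − (84.29° + 45.00°) = -22.43°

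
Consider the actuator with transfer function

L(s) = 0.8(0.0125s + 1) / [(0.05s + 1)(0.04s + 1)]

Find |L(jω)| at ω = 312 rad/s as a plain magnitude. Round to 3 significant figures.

At ω = 312 rad/s:
zero (1 + j312·0.0125) = 1 + j3.9 → |·| ≈ 4.0262, ∠ ≈ 75.62°
pole (1 + j312·0.05) = 1 + j15.6 → |·| ≈ 15.632, ∠ ≈ 86.33°
pole (1 + j312·0.04) = 1 + j12.48 → |·| ≈ 12.52, ∠ ≈ 85.42°
|L| = 0.8 · 4.0262 / (15.632 · 12.52) ≈ 0.016458

0.0165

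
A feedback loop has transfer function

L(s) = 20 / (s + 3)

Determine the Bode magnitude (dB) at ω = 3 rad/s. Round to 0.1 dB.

13.5 dB

At s = jω = j3:
pole (s+3): 3 + j3 → |·| = √(3²+3²) = √18 ≈ 4.2426, ∠ = arctan(3/3) ≈ 45.00°
|L| = 20 / 4.2426 ≈ 4.7141
Gain = 20 log₁₀(4.7141) ≈ 13.47 dB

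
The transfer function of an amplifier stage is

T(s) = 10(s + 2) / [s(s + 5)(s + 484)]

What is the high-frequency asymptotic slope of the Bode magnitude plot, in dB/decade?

Each pole contributes −20 dB/decade at high frequency; each zero contributes +20 dB/decade.
Net: 1 zero(s) − 3 pole(s) → -40 dB/decade.

-40 dB/decade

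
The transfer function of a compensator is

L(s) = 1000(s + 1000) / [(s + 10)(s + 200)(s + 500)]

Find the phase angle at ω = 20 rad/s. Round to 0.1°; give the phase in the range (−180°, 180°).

-70.3°

At s = jω = j20:
zero (s+1000): 1000 + j20 → |·| = √(1000²+20²) = √1000400 ≈ 1000.2, ∠ = arctan(20/1000) ≈ 1.15°
pole (s+10): 10 + j20 → |·| = √(10²+20²) = √500 ≈ 22.361, ∠ = arctan(20/10) ≈ 63.43°
pole (s+200): 200 + j20 → |·| = √(200²+20²) = √40400 ≈ 201, ∠ = arctan(20/200) ≈ 5.71°
pole (s+500): 500 + j20 → |·| = √(500²+20²) = √250400 ≈ 500.4, ∠ = arctan(20/500) ≈ 2.29°
∠L = 1.15° − 71.43° = -70.28°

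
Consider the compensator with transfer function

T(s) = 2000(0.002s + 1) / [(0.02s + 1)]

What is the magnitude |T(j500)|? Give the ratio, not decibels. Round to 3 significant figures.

281

At ω = 500 rad/s:
zero (1 + j500·0.002) = 1 + j1 → |·| ≈ 1.4142, ∠ ≈ 45.00°
pole (1 + j500·0.02) = 1 + j10 → |·| ≈ 10.05, ∠ ≈ 84.29°
|T| = 2000 · 1.4142 / (10.05) ≈ 281.43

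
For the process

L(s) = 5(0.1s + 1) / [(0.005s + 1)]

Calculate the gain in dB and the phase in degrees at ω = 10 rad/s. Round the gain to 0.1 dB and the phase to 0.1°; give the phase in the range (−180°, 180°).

17.0 dB, 42.1°

At ω = 10 rad/s:
zero (1 + j10·0.1) = 1 + j1 → |·| ≈ 1.4142, ∠ ≈ 45.00°
pole (1 + j10·0.005) = 1 + j0.05 → |·| ≈ 1.0012, ∠ ≈ 2.86°
|L| = 5 · 1.4142 / (1.0012) ≈ 7.0625
Gain = 20 log₁₀(7.0625) ≈ 16.98 dB
∠L = (45.00°) − (2.86°) = 42.14°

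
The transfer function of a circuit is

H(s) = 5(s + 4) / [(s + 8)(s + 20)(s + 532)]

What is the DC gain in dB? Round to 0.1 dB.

-72.6 dB

H(0) = 5·4 / (8·20·532) ≈ 0.00023496
20 log₁₀(0.00023496) ≈ -72.58 dB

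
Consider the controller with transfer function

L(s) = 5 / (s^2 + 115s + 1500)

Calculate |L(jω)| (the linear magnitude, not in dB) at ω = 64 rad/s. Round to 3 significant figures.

0.000641

Substitute s = j64:
Numerator: 5 = 5 + j0
Denominator: (j64)^2 + 115(j64) + 1500 = -2596 + j7360
|N| = √(5² + 0²) ≈ 5, ∠N ≈ 0.00°
|D| = √(2596² + 7360²) ≈ 7804.4, ∠D ≈ 109.43°
|L| = 5 / 7804.4 ≈ 0.00064066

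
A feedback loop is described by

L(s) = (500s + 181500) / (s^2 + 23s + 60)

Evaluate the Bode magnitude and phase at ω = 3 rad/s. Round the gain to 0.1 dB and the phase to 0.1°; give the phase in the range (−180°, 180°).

66.5 dB, -53.1°

Substitute s = j3:
Numerator: 500(j3) + 181500 = 181500 + j1500
Denominator: (j3)^2 + 23(j3) + 60 = 51 + j69
|N| = √(181500² + 1500²) ≈ 1.8151e+05, ∠N ≈ 0.47°
|D| = √(51² + 69²) ≈ 85.802, ∠D ≈ 53.53°
|L| = 1.8151e+05 / 85.802 ≈ 2115.5
Gain = 20 log₁₀(2115.5) ≈ 66.51 dB
∠L = 0.47° − 53.53° = -53.06°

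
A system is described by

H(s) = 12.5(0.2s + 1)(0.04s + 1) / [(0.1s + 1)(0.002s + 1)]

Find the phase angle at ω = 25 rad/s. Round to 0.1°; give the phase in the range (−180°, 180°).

52.6°

At ω = 25 rad/s:
zero (1 + j25·0.2) = 1 + j5 → |·| ≈ 5.099, ∠ ≈ 78.69°
zero (1 + j25·0.04) = 1 + j1 → |·| ≈ 1.4142, ∠ ≈ 45.00°
pole (1 + j25·0.1) = 1 + j2.5 → |·| ≈ 2.6926, ∠ ≈ 68.20°
pole (1 + j25·0.002) = 1 + j0.05 → |·| ≈ 1.0012, ∠ ≈ 2.86°
∠H = (78.69° + 45.00°) − (68.20° + 2.86°) = 52.63°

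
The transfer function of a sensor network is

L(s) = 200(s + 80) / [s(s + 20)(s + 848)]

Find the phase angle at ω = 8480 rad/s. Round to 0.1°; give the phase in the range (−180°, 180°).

-174.7°

At s = jω = j8480:
zero (s+80): 80 + j8480 → |·| = √(80²+8480²) = √71916800 ≈ 8480.4, ∠ = arctan(8480/80) ≈ 89.46°
pole (s+20): 20 + j8480 → |·| = √(20²+8480²) = √71910800 ≈ 8480, ∠ = arctan(8480/20) ≈ 89.86°
pole (s+848): 848 + j8480 → |·| = √(848²+8480²) = √72629504 ≈ 8522.3, ∠ = arctan(8480/848) ≈ 84.29°
pole at origin: |s| = 8480, ∠ = 90.00° (in denominator)
∠L = 89.46° − 264.15° = -174.69°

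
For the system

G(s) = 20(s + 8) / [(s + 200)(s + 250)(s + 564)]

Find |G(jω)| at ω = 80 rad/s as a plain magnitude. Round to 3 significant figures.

4.99e-05

At s = jω = j80:
zero (s+8): 8 + j80 → |·| = √(8²+80²) = √6464 ≈ 80.399, ∠ = arctan(80/8) ≈ 84.29°
pole (s+200): 200 + j80 → |·| = √(200²+80²) = √46400 ≈ 215.41, ∠ = arctan(80/200) ≈ 21.80°
pole (s+250): 250 + j80 → |·| = √(250²+80²) = √68900 ≈ 262.49, ∠ = arctan(80/250) ≈ 17.74°
pole (s+564): 564 + j80 → |·| = √(564²+80²) = √324496 ≈ 569.65, ∠ = arctan(80/564) ≈ 8.07°
|G| = 20 · 80.399 / 3.221e+07 ≈ 4.9922e-05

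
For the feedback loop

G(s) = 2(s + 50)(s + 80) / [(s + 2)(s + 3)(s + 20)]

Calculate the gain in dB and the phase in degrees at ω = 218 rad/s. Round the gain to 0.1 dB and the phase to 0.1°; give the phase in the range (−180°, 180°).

-40.0 dB, -116.5°

At s = jω = j218:
zero (s+50): 50 + j218 → |·| = √(50²+218²) = √50024 ≈ 223.66, ∠ = arctan(218/50) ≈ 77.08°
zero (s+80): 80 + j218 → |·| = √(80²+218²) = √53924 ≈ 232.22, ∠ = arctan(218/80) ≈ 69.85°
pole (s+2): 2 + j218 → |·| = √(2²+218²) = √47528 ≈ 218.01, ∠ = arctan(218/2) ≈ 89.47°
pole (s+3): 3 + j218 → |·| = √(3²+218²) = √47533 ≈ 218.02, ∠ = arctan(218/3) ≈ 89.21°
pole (s+20): 20 + j218 → |·| = √(20²+218²) = √47924 ≈ 218.92, ∠ = arctan(218/20) ≈ 84.76°
|G| = 2 · 51938 / 1.0405e+07 ≈ 0.0099833
Gain = 20 log₁₀(0.0099833) ≈ -40.01 dB
∠G = 146.93° − 263.44° = -116.51°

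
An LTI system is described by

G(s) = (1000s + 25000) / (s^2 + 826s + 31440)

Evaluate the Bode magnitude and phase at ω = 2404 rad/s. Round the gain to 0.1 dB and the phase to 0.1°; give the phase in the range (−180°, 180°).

Substitute s = j2404:
Numerator: 1000(j2404) + 25000 = 25000 + j2404000
Denominator: (j2404)^2 + 826(j2404) + 31440 = -5747776 + j1985704
|N| = √(25000² + 2404000²) ≈ 2.4041e+06, ∠N ≈ 89.40°
|D| = √(5747776² + 1985704²) ≈ 6.0811e+06, ∠D ≈ 160.94°
|G| = 2.4041e+06 / 6.0811e+06 ≈ 0.39534
Gain = 20 log₁₀(0.39534) ≈ -8.06 dB
∠G = 89.40° − 160.94° = -71.54°

-8.1 dB, -71.5°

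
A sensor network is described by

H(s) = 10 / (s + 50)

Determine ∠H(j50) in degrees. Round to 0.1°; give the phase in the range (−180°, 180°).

-45.0°

At s = jω = j50:
pole (s+50): 50 + j50 → |·| = √(50²+50²) = √5000 ≈ 70.711, ∠ = arctan(50/50) ≈ 45.00°
∠H = 0.00° − 45.00° = -45.00°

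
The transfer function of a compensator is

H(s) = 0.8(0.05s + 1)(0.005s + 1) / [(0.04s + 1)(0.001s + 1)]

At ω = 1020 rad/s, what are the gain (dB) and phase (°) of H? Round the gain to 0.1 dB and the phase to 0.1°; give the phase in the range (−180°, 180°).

At ω = 1020 rad/s:
zero (1 + j1020·0.05) = 1 + j51 → |·| ≈ 51.01, ∠ ≈ 88.88°
zero (1 + j1020·0.005) = 1 + j5.1 → |·| ≈ 5.1971, ∠ ≈ 78.91°
pole (1 + j1020·0.04) = 1 + j40.8 → |·| ≈ 40.812, ∠ ≈ 88.60°
pole (1 + j1020·0.001) = 1 + j1.02 → |·| ≈ 1.4284, ∠ ≈ 45.57°
|H| = 0.8 · 51.01 · 5.1971 / (40.812 · 1.4284) ≈ 3.6381
Gain = 20 log₁₀(3.6381) ≈ 11.22 dB
∠H = (88.88° + 78.91°) − (88.60° + 45.57°) = 33.62°

11.2 dB, 33.6°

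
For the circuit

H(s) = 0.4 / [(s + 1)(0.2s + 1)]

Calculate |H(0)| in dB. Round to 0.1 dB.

-8.0 dB

H(0) = 0.4 · 1 / 1 = 0.4
20 log₁₀(0.4) ≈ -7.96 dB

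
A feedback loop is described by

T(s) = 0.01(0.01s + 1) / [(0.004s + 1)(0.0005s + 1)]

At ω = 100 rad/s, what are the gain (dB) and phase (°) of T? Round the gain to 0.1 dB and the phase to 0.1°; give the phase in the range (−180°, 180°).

At ω = 100 rad/s:
zero (1 + j100·0.01) = 1 + j1 → |·| ≈ 1.4142, ∠ ≈ 45.00°
pole (1 + j100·0.004) = 1 + j0.4 → |·| ≈ 1.077, ∠ ≈ 21.80°
pole (1 + j100·0.0005) = 1 + j0.05 → |·| ≈ 1.0012, ∠ ≈ 2.86°
|T| = 0.01 · 1.4142 / (1.077 · 1.0012) ≈ 0.013115
Gain = 20 log₁₀(0.013115) ≈ -37.64 dB
∠T = (45.00°) − (21.80° + 2.86°) = 20.34°

-37.6 dB, 20.3°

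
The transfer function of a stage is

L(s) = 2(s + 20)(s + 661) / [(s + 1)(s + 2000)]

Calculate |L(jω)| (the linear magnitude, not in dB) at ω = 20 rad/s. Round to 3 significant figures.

0.934

At s = jω = j20:
zero (s+20): 20 + j20 → |·| = √(20²+20²) = √800 ≈ 28.284, ∠ = arctan(20/20) ≈ 45.00°
zero (s+661): 661 + j20 → |·| = √(661²+20²) = √437321 ≈ 661.3, ∠ = arctan(20/661) ≈ 1.73°
pole (s+1): 1 + j20 → |·| = √(1²+20²) = √401 ≈ 20.025, ∠ = arctan(20/1) ≈ 87.14°
pole (s+2000): 2000 + j20 → |·| = √(2000²+20²) = √4000400 ≈ 2000.1, ∠ = arctan(20/2000) ≈ 0.57°
|L| = 2 · 18704 / 40052 ≈ 0.93399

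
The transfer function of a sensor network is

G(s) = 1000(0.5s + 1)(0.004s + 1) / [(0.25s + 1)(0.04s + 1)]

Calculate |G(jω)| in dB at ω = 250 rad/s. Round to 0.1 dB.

49.0 dB

At ω = 250 rad/s:
zero (1 + j250·0.5) = 1 + j125 → |·| ≈ 125, ∠ ≈ 89.54°
zero (1 + j250·0.004) = 1 + j1 → |·| ≈ 1.4142, ∠ ≈ 45.00°
pole (1 + j250·0.25) = 1 + j62.5 → |·| ≈ 62.508, ∠ ≈ 89.08°
pole (1 + j250·0.04) = 1 + j10 → |·| ≈ 10.05, ∠ ≈ 84.29°
|G| = 1000 · 125 · 1.4142 / (62.508 · 10.05) ≈ 281.4
Gain = 20 log₁₀(281.4) ≈ 48.99 dB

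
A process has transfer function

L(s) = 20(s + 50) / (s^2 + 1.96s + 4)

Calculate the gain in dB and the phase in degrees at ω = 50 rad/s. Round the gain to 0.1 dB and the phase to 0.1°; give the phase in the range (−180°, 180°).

-4.9 dB, -132.8°

At s = jω = j50:
zero (s+50): 50 + j50 → |·| = √(50²+50²) = √5000 ≈ 70.711, ∠ = arctan(50/50) ≈ 45.00°
quadratic: (j50)² + 1.96·j50 + 4 = -2496 + j98 → |·| ≈ 2497.9, ∠ ≈ 177.75°
|L| = 20 · 70.711 / 2497.9 ≈ 0.56616
Gain = 20 log₁₀(0.56616) ≈ -4.94 dB
∠L = 45.00° − 177.75° = -132.75°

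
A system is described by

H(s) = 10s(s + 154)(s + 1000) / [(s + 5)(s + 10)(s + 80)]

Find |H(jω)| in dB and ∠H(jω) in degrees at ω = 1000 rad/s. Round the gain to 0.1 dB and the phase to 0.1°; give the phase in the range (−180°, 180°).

At s = jω = j1000:
zero (s+154): 154 + j1000 → |·| = √(154²+1000²) = √1023716 ≈ 1011.8, ∠ = arctan(1000/154) ≈ 81.25°
zero (s+1000): 1000 + j1000 → |·| = √(1000²+1000²) = √2000000 ≈ 1414.2, ∠ = arctan(1000/1000) ≈ 45.00°
zero at origin: s = j1000 → |·| = 1000, ∠ = 90.00°
pole (s+5): 5 + j1000 → |·| = √(5²+1000²) = √1000025 ≈ 1000, ∠ = arctan(1000/5) ≈ 89.71°
pole (s+10): 10 + j1000 → |·| = √(10²+1000²) = √1000100 ≈ 1000, ∠ = arctan(1000/10) ≈ 89.43°
pole (s+80): 80 + j1000 → |·| = √(80²+1000²) = √1006400 ≈ 1003.2, ∠ = arctan(1000/80) ≈ 85.43°
|H| = 10 · 1.4309e+09 / 1.0032e+09 ≈ 14.263
Gain = 20 log₁₀(14.263) ≈ 23.08 dB
∠H = 216.25° − 264.57° = -48.32°

23.1 dB, -48.3°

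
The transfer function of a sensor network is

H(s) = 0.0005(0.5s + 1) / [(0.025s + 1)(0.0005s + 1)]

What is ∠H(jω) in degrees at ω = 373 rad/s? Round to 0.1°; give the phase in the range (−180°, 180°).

At ω = 373 rad/s:
zero (1 + j373·0.5) = 1 + j186.5 → |·| ≈ 186.5, ∠ ≈ 89.69°
pole (1 + j373·0.025) = 1 + j9.325 → |·| ≈ 9.3785, ∠ ≈ 83.88°
pole (1 + j373·0.0005) = 1 + j0.1865 → |·| ≈ 1.0172, ∠ ≈ 10.56°
∠H = (89.69°) − (83.88° + 10.56°) = -4.75°

-4.8°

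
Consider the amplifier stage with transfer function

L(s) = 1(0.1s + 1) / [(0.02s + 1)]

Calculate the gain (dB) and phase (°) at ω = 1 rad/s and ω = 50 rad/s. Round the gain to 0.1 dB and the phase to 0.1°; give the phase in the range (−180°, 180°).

At ω = 1 rad/s:
zero (1 + j1·0.1) = 1 + j0.1 → |·| ≈ 1.005, ∠ ≈ 5.71°
pole (1 + j1·0.02) = 1 + j0.02 → |·| ≈ 1.0002, ∠ ≈ 1.15°
|L| = 1 · 1.005 / (1.0002) ≈ 1.0048
Gain = 20 log₁₀(1.0048) ≈ 0.04 dB
∠L = (5.71°) − (1.15°) = 4.56°

At ω = 50 rad/s:
zero (1 + j50·0.1) = 1 + j5 → |·| ≈ 5.099, ∠ ≈ 78.69°
pole (1 + j50·0.02) = 1 + j1 → |·| ≈ 1.4142, ∠ ≈ 45.00°
|L| = 1 · 5.099 / (1.4142) ≈ 3.6056
Gain = 20 log₁₀(3.6056) ≈ 11.14 dB
∠L = (78.69°) − (45.00°) = 33.69°

ω = 1: 0.0 dB, 4.6°; ω = 50: 11.1 dB, 33.7°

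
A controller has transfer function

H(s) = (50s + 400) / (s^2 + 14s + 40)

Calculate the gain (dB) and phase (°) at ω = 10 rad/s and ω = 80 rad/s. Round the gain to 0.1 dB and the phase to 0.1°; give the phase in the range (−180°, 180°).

Substitute s = j10:
Numerator: 50(j10) + 400 = 400 + j500
Denominator: (j10)^2 + 14(j10) + 40 = -60 + j140
|N| = √(400² + 500²) ≈ 640.31, ∠N ≈ 51.34°
|D| = √(60² + 140²) ≈ 152.32, ∠D ≈ 113.20°
|H| = 640.31 / 152.32 ≈ 4.2037
Gain = 20 log₁₀(4.2037) ≈ 12.47 dB
∠H = 51.34° − 113.20° = -61.86°

Substitute s = j80:
Numerator: 50(j80) + 400 = 400 + j4000
Denominator: (j80)^2 + 14(j80) + 40 = -6360 + j1120
|N| = √(400² + 4000²) ≈ 4020, ∠N ≈ 84.29°
|D| = √(6360² + 1120²) ≈ 6457.9, ∠D ≈ 170.01°
|H| = 4020 / 6457.9 ≈ 0.62249
Gain = 20 log₁₀(0.62249) ≈ -4.12 dB
∠H = 84.29° − 170.01° = -85.72°

ω = 10: 12.5 dB, -61.9°; ω = 80: -4.1 dB, -85.7°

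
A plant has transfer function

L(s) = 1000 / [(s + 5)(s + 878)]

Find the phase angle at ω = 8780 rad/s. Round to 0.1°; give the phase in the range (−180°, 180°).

At s = jω = j8780:
pole (s+5): 5 + j8780 → |·| = √(5²+8780²) = √77088425 ≈ 8780, ∠ = arctan(8780/5) ≈ 89.97°
pole (s+878): 878 + j8780 → |·| = √(878²+8780²) = √77859284 ≈ 8823.8, ∠ = arctan(8780/878) ≈ 84.29°
∠L = 0.00° − 174.26° = -174.26°

-174.3°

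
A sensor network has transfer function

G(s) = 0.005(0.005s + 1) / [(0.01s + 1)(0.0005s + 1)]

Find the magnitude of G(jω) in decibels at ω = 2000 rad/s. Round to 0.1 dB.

At ω = 2000 rad/s:
zero (1 + j2000·0.005) = 1 + j10 → |·| ≈ 10.05, ∠ ≈ 84.29°
pole (1 + j2000·0.01) = 1 + j20 → |·| ≈ 20.025, ∠ ≈ 87.14°
pole (1 + j2000·0.0005) = 1 + j1 → |·| ≈ 1.4142, ∠ ≈ 45.00°
|G| = 0.005 · 10.05 / (20.025 · 1.4142) ≈ 0.0017744
Gain = 20 log₁₀(0.0017744) ≈ -55.02 dB

-55.0 dB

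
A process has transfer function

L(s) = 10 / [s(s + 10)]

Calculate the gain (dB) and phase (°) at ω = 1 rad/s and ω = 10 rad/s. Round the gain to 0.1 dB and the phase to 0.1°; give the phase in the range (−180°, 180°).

At s = jω = j1:
pole (s+10): 10 + j1 → |·| = √(10²+1²) = √101 ≈ 10.05, ∠ = arctan(1/10) ≈ 5.71°
pole at origin: |s| = 1, ∠ = 90.00° (in denominator)
|L| = 10 / 10.05 ≈ 0.99502
Gain = 20 log₁₀(0.99502) ≈ -0.04 dB
∠L = 0.00° − 95.71° = -95.71°

At s = jω = j10:
pole (s+10): 10 + j10 → |·| = √(10²+10²) = √200 ≈ 14.142, ∠ = arctan(10/10) ≈ 45.00°
pole at origin: |s| = 10, ∠ = 90.00° (in denominator)
|L| = 10 / 141.42 ≈ 0.070711
Gain = 20 log₁₀(0.070711) ≈ -23.01 dB
∠L = 0.00° − 135.00° = -135.00°

ω = 1: -0.0 dB, -95.7°; ω = 10: -23.0 dB, -135.0°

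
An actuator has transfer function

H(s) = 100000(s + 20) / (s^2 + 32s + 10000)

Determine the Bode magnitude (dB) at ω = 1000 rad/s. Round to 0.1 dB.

At s = jω = j1000:
zero (s+20): 20 + j1000 → |·| = √(20²+1000²) = √1000400 ≈ 1000.2, ∠ = arctan(1000/20) ≈ 88.85°
quadratic: (j1000)² + 32·j1000 + 10000 = -990000 + j32000 → |·| ≈ 9.9052e+05, ∠ ≈ 178.15°
|H| = 100000 · 1000.2 / 9.9052e+05 ≈ 100.98
Gain = 20 log₁₀(100.98) ≈ 40.08 dB

40.1 dB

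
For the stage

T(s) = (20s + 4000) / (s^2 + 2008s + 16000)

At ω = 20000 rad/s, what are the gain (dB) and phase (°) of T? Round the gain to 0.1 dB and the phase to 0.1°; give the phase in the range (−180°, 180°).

-60.0 dB, -84.8°

Substitute s = j20000:
Numerator: 20(j20000) + 4000 = 4000 + j400000
Denominator: (j20000)^2 + 2008(j20000) + 16000 = -399984000 + j40160000
|N| = √(4000² + 400000²) ≈ 4.0002e+05, ∠N ≈ 89.43°
|D| = √(399984000² + 40160000²) ≈ 4.02e+08, ∠D ≈ 174.27°
|T| = 4.0002e+05 / 4.02e+08 ≈ 0.00099507
Gain = 20 log₁₀(0.00099507) ≈ -60.04 dB
∠T = 89.43° − 174.27° = -84.84°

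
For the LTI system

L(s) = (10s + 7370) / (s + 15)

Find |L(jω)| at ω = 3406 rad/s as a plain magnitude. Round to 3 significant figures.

10.2

Substitute s = j3406:
Numerator: 10(j3406) + 7370 = 7370 + j34060
Denominator: (j3406) + 15 = 15 + j3406
|N| = √(7370² + 34060²) ≈ 34848, ∠N ≈ 77.79°
|D| = √(15² + 3406²) ≈ 3406, ∠D ≈ 89.75°
|L| = 34848 / 3406 ≈ 10.231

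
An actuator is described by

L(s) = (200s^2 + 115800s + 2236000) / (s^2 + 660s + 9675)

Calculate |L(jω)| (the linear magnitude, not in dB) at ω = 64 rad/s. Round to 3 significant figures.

Substitute s = j64:
Numerator: 200(j64)^2 + 115800(j64) + 2236000 = 1416800 + j7411200
Denominator: (j64)^2 + 660(j64) + 9675 = 5579 + j42240
|N| = √(1416800² + 7411200²) ≈ 7.5454e+06, ∠N ≈ 79.18°
|D| = √(5579² + 42240²) ≈ 42607, ∠D ≈ 82.48°
|L| = 7.5454e+06 / 42607 ≈ 177.09

177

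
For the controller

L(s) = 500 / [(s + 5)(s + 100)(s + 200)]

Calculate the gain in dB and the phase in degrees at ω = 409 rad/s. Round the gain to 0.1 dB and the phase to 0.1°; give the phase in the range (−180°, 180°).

At s = jω = j409:
pole (s+5): 5 + j409 → |·| = √(5²+409²) = √167306 ≈ 409.03, ∠ = arctan(409/5) ≈ 89.30°
pole (s+100): 100 + j409 → |·| = √(100²+409²) = √177281 ≈ 421.05, ∠ = arctan(409/100) ≈ 76.26°
pole (s+200): 200 + j409 → |·| = √(200²+409²) = √207281 ≈ 455.28, ∠ = arctan(409/200) ≈ 63.94°
|L| = 500 / 7.8409e+07 ≈ 6.3768e-06
Gain = 20 log₁₀(6.3768e-06) ≈ -103.91 dB
∠L = 0.00° − 229.50° = -229.50° ≡ 130.50° (principal value)

-103.9 dB, 130.5°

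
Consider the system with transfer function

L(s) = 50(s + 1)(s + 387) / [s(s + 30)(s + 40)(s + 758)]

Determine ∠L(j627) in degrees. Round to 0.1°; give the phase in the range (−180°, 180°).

-155.0°

At s = jω = j627:
zero (s+1): 1 + j627 → |·| = √(1²+627²) = √393130 ≈ 627, ∠ = arctan(627/1) ≈ 89.91°
zero (s+387): 387 + j627 → |·| = √(387²+627²) = √542898 ≈ 736.82, ∠ = arctan(627/387) ≈ 58.32°
pole (s+30): 30 + j627 → |·| = √(30²+627²) = √394029 ≈ 627.72, ∠ = arctan(627/30) ≈ 87.26°
pole (s+40): 40 + j627 → |·| = √(40²+627²) = √394729 ≈ 628.27, ∠ = arctan(627/40) ≈ 86.35°
pole (s+758): 758 + j627 → |·| = √(758²+627²) = √967693 ≈ 983.71, ∠ = arctan(627/758) ≈ 39.60°
pole at origin: |s| = 627, ∠ = 90.00° (in denominator)
∠L = 148.23° − 303.21° = -154.98°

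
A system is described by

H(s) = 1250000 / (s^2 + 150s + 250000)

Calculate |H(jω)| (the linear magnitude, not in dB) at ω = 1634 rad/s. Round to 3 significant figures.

At s = jω = j1634:
quadratic: (j1634)² + 150·j1634 + 250000 = -2419956 + j245100 → |·| ≈ 2.4323e+06, ∠ ≈ 174.22°
|H| = 1250000 / 2.4323e+06 ≈ 0.51392

0.514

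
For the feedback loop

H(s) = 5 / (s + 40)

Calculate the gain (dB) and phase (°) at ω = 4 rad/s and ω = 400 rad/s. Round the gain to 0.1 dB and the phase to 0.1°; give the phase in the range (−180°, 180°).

Substitute s = j4:
Numerator: 5 = 5 + j0
Denominator: (j4) + 40 = 40 + j4
|N| = √(5² + 0²) ≈ 5, ∠N ≈ 0.00°
|D| = √(40² + 4²) ≈ 40.2, ∠D ≈ 5.71°
|H| = 5 / 40.2 ≈ 0.12438
Gain = 20 log₁₀(0.12438) ≈ -18.10 dB
∠H = 0.00° − 5.71° = -5.71°

Substitute s = j400:
Numerator: 5 = 5 + j0
Denominator: (j400) + 40 = 40 + j400
|N| = √(5² + 0²) ≈ 5, ∠N ≈ 0.00°
|D| = √(40² + 400²) ≈ 402, ∠D ≈ 84.29°
|H| = 5 / 402 ≈ 0.012438
Gain = 20 log₁₀(0.012438) ≈ -38.10 dB
∠H = 0.00° − 84.29° = -84.29°

ω = 4: -18.1 dB, -5.7°; ω = 400: -38.1 dB, -84.3°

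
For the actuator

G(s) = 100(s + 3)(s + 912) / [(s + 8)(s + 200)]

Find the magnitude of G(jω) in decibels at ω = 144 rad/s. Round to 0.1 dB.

At s = jω = j144:
zero (s+3): 3 + j144 → |·| = √(3²+144²) = √20745 ≈ 144.03, ∠ = arctan(144/3) ≈ 88.81°
zero (s+912): 912 + j144 → |·| = √(912²+144²) = √852480 ≈ 923.3, ∠ = arctan(144/912) ≈ 8.97°
pole (s+8): 8 + j144 → |·| = √(8²+144²) = √20800 ≈ 144.22, ∠ = arctan(144/8) ≈ 86.82°
pole (s+200): 200 + j144 → |·| = √(200²+144²) = √60736 ≈ 246.45, ∠ = arctan(144/200) ≈ 35.75°
|G| = 100 · 1.3298e+05 / 35543 ≈ 374.14
Gain = 20 log₁₀(374.14) ≈ 51.46 dB

51.5 dB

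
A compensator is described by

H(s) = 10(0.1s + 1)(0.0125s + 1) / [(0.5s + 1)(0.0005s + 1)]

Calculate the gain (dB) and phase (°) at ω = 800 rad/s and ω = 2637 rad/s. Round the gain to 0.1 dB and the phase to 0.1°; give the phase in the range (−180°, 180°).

ω = 800: 25.4 dB, 61.9°; ω = 2637: 32.0 dB, 35.3°

At ω = 800 rad/s:
zero (1 + j800·0.1) = 1 + j80 → |·| ≈ 80.006, ∠ ≈ 89.28°
zero (1 + j800·0.0125) = 1 + j10 → |·| ≈ 10.05, ∠ ≈ 84.29°
pole (1 + j800·0.5) = 1 + j400 → |·| ≈ 400, ∠ ≈ 89.86°
pole (1 + j800·0.0005) = 1 + j0.4 → |·| ≈ 1.077, ∠ ≈ 21.80°
|H| = 10 · 80.006 · 10.05 / (400 · 1.077) ≈ 18.664
Gain = 20 log₁₀(18.664) ≈ 25.42 dB
∠H = (89.28° + 84.29°) − (89.86° + 21.80°) = 61.91°

At ω = 2637 rad/s:
zero (1 + j2637·0.1) = 1 + j263.7 → |·| ≈ 263.7, ∠ ≈ 89.78°
zero (1 + j2637·0.0125) = 1 + j32.9625 → |·| ≈ 32.978, ∠ ≈ 88.26°
pole (1 + j2637·0.5) = 1 + j1318.5 → |·| ≈ 1318.5, ∠ ≈ 89.96°
pole (1 + j2637·0.0005) = 1 + j1.3185 → |·| ≈ 1.6548, ∠ ≈ 52.82°
|H| = 10 · 263.7 · 32.978 / (1318.5 · 1.6548) ≈ 39.857
Gain = 20 log₁₀(39.857) ≈ 32.01 dB
∠H = (89.78° + 88.26°) − (89.96° + 52.82°) = 35.26°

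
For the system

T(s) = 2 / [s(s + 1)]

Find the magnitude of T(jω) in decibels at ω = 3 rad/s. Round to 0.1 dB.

-13.5 dB

At s = jω = j3:
pole (s+1): 1 + j3 → |·| = √(1²+3²) = √10 ≈ 3.1623, ∠ = arctan(3/1) ≈ 71.57°
pole at origin: |s| = 3, ∠ = 90.00° (in denominator)
|T| = 2 / 9.4869 ≈ 0.21082
Gain = 20 log₁₀(0.21082) ≈ -13.52 dB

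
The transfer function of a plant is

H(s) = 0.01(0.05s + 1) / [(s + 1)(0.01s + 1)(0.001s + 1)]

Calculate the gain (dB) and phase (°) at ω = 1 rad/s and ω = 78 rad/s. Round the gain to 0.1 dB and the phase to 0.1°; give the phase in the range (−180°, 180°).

ω = 1: -43.0 dB, -42.8°; ω = 78: -67.8 dB, -56.1°

At ω = 1 rad/s:
zero (1 + j1·0.05) = 1 + j0.05 → |·| ≈ 1.0012, ∠ ≈ 2.86°
pole (1 + j1·1) = 1 + j1 → |·| ≈ 1.4142, ∠ ≈ 45.00°
pole (1 + j1·0.01) = 1 + j0.01 → |·| ≈ 1, ∠ ≈ 0.57°
pole (1 + j1·0.001) = 1 + j0.001 → |·| ≈ 1, ∠ ≈ 0.06°
|H| = 0.01 · 1.0012 / (1.4142 · 1 · 1) ≈ 0.0070796
Gain = 20 log₁₀(0.0070796) ≈ -43.00 dB
∠H = (2.86°) − (45.00° + 0.57° + 0.06°) = -42.77°

At ω = 78 rad/s:
zero (1 + j78·0.05) = 1 + j3.9 → |·| ≈ 4.0262, ∠ ≈ 75.62°
pole (1 + j78·1) = 1 + j78 → |·| ≈ 78.006, ∠ ≈ 89.27°
pole (1 + j78·0.01) = 1 + j0.78 → |·| ≈ 1.2682, ∠ ≈ 37.95°
pole (1 + j78·0.001) = 1 + j0.078 → |·| ≈ 1.003, ∠ ≈ 4.46°
|H| = 0.01 · 4.0262 / (78.006 · 1.2682 · 1.003) ≈ 0.00040577
Gain = 20 log₁₀(0.00040577) ≈ -67.83 dB
∠H = (75.62°) − (89.27° + 37.95° + 4.46°) = -56.06°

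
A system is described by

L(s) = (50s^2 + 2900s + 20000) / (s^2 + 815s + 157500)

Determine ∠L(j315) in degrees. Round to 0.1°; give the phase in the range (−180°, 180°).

Substitute s = j315:
Numerator: 50(j315)^2 + 2900(j315) + 20000 = -4941250 + j913500
Denominator: (j315)^2 + 815(j315) + 157500 = 58275 + j256725
|N| = √(4941250² + 913500²) ≈ 5.025e+06, ∠N ≈ 169.53°
|D| = √(58275² + 256725²) ≈ 2.6326e+05, ∠D ≈ 77.21°
∠L = 169.53° − 77.21° = 92.32°

92.3°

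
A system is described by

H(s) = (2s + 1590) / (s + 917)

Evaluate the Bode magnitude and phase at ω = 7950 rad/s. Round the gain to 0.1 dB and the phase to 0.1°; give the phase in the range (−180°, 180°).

6.0 dB, 0.9°

Substitute s = j7950:
Numerator: 2(j7950) + 1590 = 1590 + j15900
Denominator: (j7950) + 917 = 917 + j7950
|N| = √(1590² + 15900²) ≈ 15979, ∠N ≈ 84.29°
|D| = √(917² + 7950²) ≈ 8002.7, ∠D ≈ 83.42°
|H| = 15979 / 8002.7 ≈ 1.9967
Gain = 20 log₁₀(1.9967) ≈ 6.01 dB
∠H = 84.29° − 83.42° = 0.87°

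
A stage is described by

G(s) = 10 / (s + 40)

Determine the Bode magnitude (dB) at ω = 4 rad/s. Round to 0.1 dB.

At s = jω = j4:
pole (s+40): 40 + j4 → |·| = √(40²+4²) = √1616 ≈ 40.2, ∠ = arctan(4/40) ≈ 5.71°
|G| = 10 / 40.2 ≈ 0.24876
Gain = 20 log₁₀(0.24876) ≈ -12.08 dB

-12.1 dB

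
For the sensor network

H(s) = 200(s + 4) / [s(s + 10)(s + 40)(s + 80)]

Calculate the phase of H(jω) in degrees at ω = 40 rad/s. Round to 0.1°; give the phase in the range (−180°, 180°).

At s = jω = j40:
zero (s+4): 4 + j40 → |·| = √(4²+40²) = √1616 ≈ 40.2, ∠ = arctan(40/4) ≈ 84.29°
pole (s+10): 10 + j40 → |·| = √(10²+40²) = √1700 ≈ 41.231, ∠ = arctan(40/10) ≈ 75.96°
pole (s+40): 40 + j40 → |·| = √(40²+40²) = √3200 ≈ 56.569, ∠ = arctan(40/40) ≈ 45.00°
pole (s+80): 80 + j40 → |·| = √(80²+40²) = √8000 ≈ 89.443, ∠ = arctan(40/80) ≈ 26.57°
pole at origin: |s| = 40, ∠ = 90.00° (in denominator)
∠H = 84.29° − 237.53° = -153.24°

-153.2°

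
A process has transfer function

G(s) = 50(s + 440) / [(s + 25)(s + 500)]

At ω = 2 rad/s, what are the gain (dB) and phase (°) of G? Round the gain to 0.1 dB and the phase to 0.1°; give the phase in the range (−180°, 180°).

At s = jω = j2:
zero (s+440): 440 + j2 → |·| = √(440²+2²) = √193604 ≈ 440, ∠ = arctan(2/440) ≈ 0.26°
pole (s+25): 25 + j2 → |·| = √(25²+2²) = √629 ≈ 25.08, ∠ = arctan(2/25) ≈ 4.57°
pole (s+500): 500 + j2 → |·| = √(500²+2²) = √250004 ≈ 500, ∠ = arctan(2/500) ≈ 0.23°
|G| = 50 · 440 / 12540 ≈ 1.7544
Gain = 20 log₁₀(1.7544) ≈ 4.88 dB
∠G = 0.26° − 4.80° = -4.54°

4.9 dB, -4.5°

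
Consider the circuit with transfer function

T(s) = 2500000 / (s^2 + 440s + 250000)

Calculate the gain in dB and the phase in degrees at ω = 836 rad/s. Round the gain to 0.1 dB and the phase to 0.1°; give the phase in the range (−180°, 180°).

12.7 dB, -140.7°

At s = jω = j836:
quadratic: (j836)² + 440·j836 + 250000 = -448896 + j367840 → |·| ≈ 5.8036e+05, ∠ ≈ 140.67°
|T| = 2500000 / 5.8036e+05 ≈ 4.3077
Gain = 20 log₁₀(4.3077) ≈ 12.68 dB
∠T = 0.00° − 140.67° = -140.67°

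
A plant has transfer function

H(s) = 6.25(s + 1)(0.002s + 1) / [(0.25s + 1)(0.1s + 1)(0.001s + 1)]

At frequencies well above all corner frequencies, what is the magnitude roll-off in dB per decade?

Each pole contributes −20 dB/decade at high frequency; each zero contributes +20 dB/decade.
Net: 2 zero(s) − 3 pole(s) → -20 dB/decade.

-20 dB/decade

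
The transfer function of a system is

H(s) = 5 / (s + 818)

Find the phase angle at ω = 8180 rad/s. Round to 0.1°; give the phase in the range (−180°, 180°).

Substitute s = j8180:
Numerator: 5 = 5 + j0
Denominator: (j8180) + 818 = 818 + j8180
|N| = √(5² + 0²) ≈ 5, ∠N ≈ 0.00°
|D| = √(818² + 8180²) ≈ 8220.8, ∠D ≈ 84.29°
∠H = 0.00° − 84.29° = -84.29°

-84.3°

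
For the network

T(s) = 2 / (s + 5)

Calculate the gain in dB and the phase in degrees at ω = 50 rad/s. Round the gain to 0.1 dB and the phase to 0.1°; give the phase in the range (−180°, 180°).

-28.0 dB, -84.3°

Substitute s = j50:
Numerator: 2 = 2 + j0
Denominator: (j50) + 5 = 5 + j50
|N| = √(2² + 0²) ≈ 2, ∠N ≈ 0.00°
|D| = √(5² + 50²) ≈ 50.249, ∠D ≈ 84.29°
|T| = 2 / 50.249 ≈ 0.039802
Gain = 20 log₁₀(0.039802) ≈ -28.00 dB
∠T = 0.00° − 84.29° = -84.29°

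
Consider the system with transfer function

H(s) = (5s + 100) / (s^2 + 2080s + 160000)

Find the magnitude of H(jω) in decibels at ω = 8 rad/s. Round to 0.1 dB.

-63.5 dB

Substitute s = j8:
Numerator: 5(j8) + 100 = 100 + j40
Denominator: (j8)^2 + 2080(j8) + 160000 = 159936 + j16640
|N| = √(100² + 40²) ≈ 107.7, ∠N ≈ 21.80°
|D| = √(159936² + 16640²) ≈ 1.608e+05, ∠D ≈ 5.94°
|H| = 107.7 / 1.608e+05 ≈ 0.00066978
Gain = 20 log₁₀(0.00066978) ≈ -63.48 dB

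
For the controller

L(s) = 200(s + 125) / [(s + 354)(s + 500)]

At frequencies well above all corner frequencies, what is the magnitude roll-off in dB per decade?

Each pole contributes −20 dB/decade at high frequency; each zero contributes +20 dB/decade.
Net: 1 zero(s) − 2 pole(s) → -20 dB/decade.

-20 dB/decade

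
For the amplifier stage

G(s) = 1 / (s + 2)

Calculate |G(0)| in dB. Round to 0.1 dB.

-6.0 dB

G(0) = 1 / 2 = 0.5
20 log₁₀(0.5) ≈ -6.02 dB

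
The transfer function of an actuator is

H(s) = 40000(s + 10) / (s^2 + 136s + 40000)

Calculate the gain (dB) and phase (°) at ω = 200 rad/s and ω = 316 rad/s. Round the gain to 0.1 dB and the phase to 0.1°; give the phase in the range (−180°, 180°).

At s = jω = j200:
zero (s+10): 10 + j200 → |·| = √(10²+200²) = √40100 ≈ 200.25, ∠ = arctan(200/10) ≈ 87.14°
quadratic: (j200)² + 136·j200 + 40000 = 0 + j27200 → |·| ≈ 27200, ∠ ≈ 90.00°
|H| = 40000 · 200.25 / 27200 ≈ 294.49
Gain = 20 log₁₀(294.49) ≈ 49.38 dB
∠H = 87.14° − 90.00° = -2.86°

At s = jω = j316:
zero (s+10): 10 + j316 → |·| = √(10²+316²) = √99956 ≈ 316.16, ∠ = arctan(316/10) ≈ 88.19°
quadratic: (j316)² + 136·j316 + 40000 = -59856 + j42976 → |·| ≈ 73686, ∠ ≈ 144.32°
|H| = 40000 · 316.16 / 73686 ≈ 171.63
Gain = 20 log₁₀(171.63) ≈ 44.69 dB
∠H = 88.19° − 144.32° = -56.13°

ω = 200: 49.4 dB, -2.9°; ω = 316: 44.7 dB, -56.1°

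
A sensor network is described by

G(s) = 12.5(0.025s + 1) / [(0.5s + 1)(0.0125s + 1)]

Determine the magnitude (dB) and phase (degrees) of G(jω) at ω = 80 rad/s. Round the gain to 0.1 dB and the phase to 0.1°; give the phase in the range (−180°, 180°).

At ω = 80 rad/s:
zero (1 + j80·0.025) = 1 + j2 → |·| ≈ 2.2361, ∠ ≈ 63.43°
pole (1 + j80·0.5) = 1 + j40 → |·| ≈ 40.012, ∠ ≈ 88.57°
pole (1 + j80·0.0125) = 1 + j1 → |·| ≈ 1.4142, ∠ ≈ 45.00°
|G| = 12.5 · 2.2361 / (40.012 · 1.4142) ≈ 0.49397
Gain = 20 log₁₀(0.49397) ≈ -6.13 dB
∠G = (63.43°) − (88.57° + 45.00°) = -70.14°

-6.1 dB, -70.1°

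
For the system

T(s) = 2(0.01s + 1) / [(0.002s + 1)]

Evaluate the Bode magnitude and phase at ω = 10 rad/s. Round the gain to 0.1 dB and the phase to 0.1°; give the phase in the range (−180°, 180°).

6.1 dB, 4.6°

At ω = 10 rad/s:
zero (1 + j10·0.01) = 1 + j0.1 → |·| ≈ 1.005, ∠ ≈ 5.71°
pole (1 + j10·0.002) = 1 + j0.02 → |·| ≈ 1.0002, ∠ ≈ 1.15°
|T| = 2 · 1.005 / (1.0002) ≈ 2.0096
Gain = 20 log₁₀(2.0096) ≈ 6.06 dB
∠T = (5.71°) − (1.15°) = 4.56°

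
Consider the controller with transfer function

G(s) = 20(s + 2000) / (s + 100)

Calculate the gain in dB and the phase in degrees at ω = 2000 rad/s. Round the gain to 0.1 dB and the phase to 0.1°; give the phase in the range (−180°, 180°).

29.0 dB, -42.1°

At s = jω = j2000:
zero (s+2000): 2000 + j2000 → |·| = √(2000²+2000²) = √8000000 ≈ 2828.4, ∠ = arctan(2000/2000) ≈ 45.00°
pole (s+100): 100 + j2000 → |·| = √(100²+2000²) = √4010000 ≈ 2002.5, ∠ = arctan(2000/100) ≈ 87.14°
|G| = 20 · 2828.4 / 2002.5 ≈ 28.249
Gain = 20 log₁₀(28.249) ≈ 29.02 dB
∠G = 45.00° − 87.14° = -42.14°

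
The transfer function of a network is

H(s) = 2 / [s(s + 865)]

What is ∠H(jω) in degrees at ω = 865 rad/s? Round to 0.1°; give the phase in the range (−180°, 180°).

At s = jω = j865:
pole (s+865): 865 + j865 → |·| = √(865²+865²) = √1496450 ≈ 1223.3, ∠ = arctan(865/865) ≈ 45.00°
pole at origin: |s| = 865, ∠ = 90.00° (in denominator)
∠H = 0.00° − 135.00° = -135.00°

-135.0°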